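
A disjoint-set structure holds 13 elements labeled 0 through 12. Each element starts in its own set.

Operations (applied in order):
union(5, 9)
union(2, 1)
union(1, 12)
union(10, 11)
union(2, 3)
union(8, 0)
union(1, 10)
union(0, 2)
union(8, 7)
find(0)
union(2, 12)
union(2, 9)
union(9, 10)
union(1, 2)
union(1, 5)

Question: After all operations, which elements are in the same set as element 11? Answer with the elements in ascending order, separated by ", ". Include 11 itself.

Answer: 0, 1, 2, 3, 5, 7, 8, 9, 10, 11, 12

Derivation:
Step 1: union(5, 9) -> merged; set of 5 now {5, 9}
Step 2: union(2, 1) -> merged; set of 2 now {1, 2}
Step 3: union(1, 12) -> merged; set of 1 now {1, 2, 12}
Step 4: union(10, 11) -> merged; set of 10 now {10, 11}
Step 5: union(2, 3) -> merged; set of 2 now {1, 2, 3, 12}
Step 6: union(8, 0) -> merged; set of 8 now {0, 8}
Step 7: union(1, 10) -> merged; set of 1 now {1, 2, 3, 10, 11, 12}
Step 8: union(0, 2) -> merged; set of 0 now {0, 1, 2, 3, 8, 10, 11, 12}
Step 9: union(8, 7) -> merged; set of 8 now {0, 1, 2, 3, 7, 8, 10, 11, 12}
Step 10: find(0) -> no change; set of 0 is {0, 1, 2, 3, 7, 8, 10, 11, 12}
Step 11: union(2, 12) -> already same set; set of 2 now {0, 1, 2, 3, 7, 8, 10, 11, 12}
Step 12: union(2, 9) -> merged; set of 2 now {0, 1, 2, 3, 5, 7, 8, 9, 10, 11, 12}
Step 13: union(9, 10) -> already same set; set of 9 now {0, 1, 2, 3, 5, 7, 8, 9, 10, 11, 12}
Step 14: union(1, 2) -> already same set; set of 1 now {0, 1, 2, 3, 5, 7, 8, 9, 10, 11, 12}
Step 15: union(1, 5) -> already same set; set of 1 now {0, 1, 2, 3, 5, 7, 8, 9, 10, 11, 12}
Component of 11: {0, 1, 2, 3, 5, 7, 8, 9, 10, 11, 12}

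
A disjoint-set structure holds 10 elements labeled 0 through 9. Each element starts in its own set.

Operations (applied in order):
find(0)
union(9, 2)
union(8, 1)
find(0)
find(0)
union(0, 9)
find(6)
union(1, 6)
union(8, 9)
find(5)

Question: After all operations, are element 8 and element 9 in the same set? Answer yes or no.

Answer: yes

Derivation:
Step 1: find(0) -> no change; set of 0 is {0}
Step 2: union(9, 2) -> merged; set of 9 now {2, 9}
Step 3: union(8, 1) -> merged; set of 8 now {1, 8}
Step 4: find(0) -> no change; set of 0 is {0}
Step 5: find(0) -> no change; set of 0 is {0}
Step 6: union(0, 9) -> merged; set of 0 now {0, 2, 9}
Step 7: find(6) -> no change; set of 6 is {6}
Step 8: union(1, 6) -> merged; set of 1 now {1, 6, 8}
Step 9: union(8, 9) -> merged; set of 8 now {0, 1, 2, 6, 8, 9}
Step 10: find(5) -> no change; set of 5 is {5}
Set of 8: {0, 1, 2, 6, 8, 9}; 9 is a member.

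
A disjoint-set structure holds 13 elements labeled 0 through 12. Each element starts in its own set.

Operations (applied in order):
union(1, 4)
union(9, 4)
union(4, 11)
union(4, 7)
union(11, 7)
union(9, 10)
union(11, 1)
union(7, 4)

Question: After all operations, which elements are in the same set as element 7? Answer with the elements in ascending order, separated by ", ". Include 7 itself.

Step 1: union(1, 4) -> merged; set of 1 now {1, 4}
Step 2: union(9, 4) -> merged; set of 9 now {1, 4, 9}
Step 3: union(4, 11) -> merged; set of 4 now {1, 4, 9, 11}
Step 4: union(4, 7) -> merged; set of 4 now {1, 4, 7, 9, 11}
Step 5: union(11, 7) -> already same set; set of 11 now {1, 4, 7, 9, 11}
Step 6: union(9, 10) -> merged; set of 9 now {1, 4, 7, 9, 10, 11}
Step 7: union(11, 1) -> already same set; set of 11 now {1, 4, 7, 9, 10, 11}
Step 8: union(7, 4) -> already same set; set of 7 now {1, 4, 7, 9, 10, 11}
Component of 7: {1, 4, 7, 9, 10, 11}

Answer: 1, 4, 7, 9, 10, 11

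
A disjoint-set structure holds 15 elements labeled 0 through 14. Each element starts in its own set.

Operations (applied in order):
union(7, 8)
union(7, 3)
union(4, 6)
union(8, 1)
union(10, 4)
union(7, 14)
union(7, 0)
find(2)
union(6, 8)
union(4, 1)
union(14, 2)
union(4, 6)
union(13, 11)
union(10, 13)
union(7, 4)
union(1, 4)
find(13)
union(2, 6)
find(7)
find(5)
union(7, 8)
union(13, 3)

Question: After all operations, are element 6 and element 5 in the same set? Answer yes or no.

Step 1: union(7, 8) -> merged; set of 7 now {7, 8}
Step 2: union(7, 3) -> merged; set of 7 now {3, 7, 8}
Step 3: union(4, 6) -> merged; set of 4 now {4, 6}
Step 4: union(8, 1) -> merged; set of 8 now {1, 3, 7, 8}
Step 5: union(10, 4) -> merged; set of 10 now {4, 6, 10}
Step 6: union(7, 14) -> merged; set of 7 now {1, 3, 7, 8, 14}
Step 7: union(7, 0) -> merged; set of 7 now {0, 1, 3, 7, 8, 14}
Step 8: find(2) -> no change; set of 2 is {2}
Step 9: union(6, 8) -> merged; set of 6 now {0, 1, 3, 4, 6, 7, 8, 10, 14}
Step 10: union(4, 1) -> already same set; set of 4 now {0, 1, 3, 4, 6, 7, 8, 10, 14}
Step 11: union(14, 2) -> merged; set of 14 now {0, 1, 2, 3, 4, 6, 7, 8, 10, 14}
Step 12: union(4, 6) -> already same set; set of 4 now {0, 1, 2, 3, 4, 6, 7, 8, 10, 14}
Step 13: union(13, 11) -> merged; set of 13 now {11, 13}
Step 14: union(10, 13) -> merged; set of 10 now {0, 1, 2, 3, 4, 6, 7, 8, 10, 11, 13, 14}
Step 15: union(7, 4) -> already same set; set of 7 now {0, 1, 2, 3, 4, 6, 7, 8, 10, 11, 13, 14}
Step 16: union(1, 4) -> already same set; set of 1 now {0, 1, 2, 3, 4, 6, 7, 8, 10, 11, 13, 14}
Step 17: find(13) -> no change; set of 13 is {0, 1, 2, 3, 4, 6, 7, 8, 10, 11, 13, 14}
Step 18: union(2, 6) -> already same set; set of 2 now {0, 1, 2, 3, 4, 6, 7, 8, 10, 11, 13, 14}
Step 19: find(7) -> no change; set of 7 is {0, 1, 2, 3, 4, 6, 7, 8, 10, 11, 13, 14}
Step 20: find(5) -> no change; set of 5 is {5}
Step 21: union(7, 8) -> already same set; set of 7 now {0, 1, 2, 3, 4, 6, 7, 8, 10, 11, 13, 14}
Step 22: union(13, 3) -> already same set; set of 13 now {0, 1, 2, 3, 4, 6, 7, 8, 10, 11, 13, 14}
Set of 6: {0, 1, 2, 3, 4, 6, 7, 8, 10, 11, 13, 14}; 5 is not a member.

Answer: no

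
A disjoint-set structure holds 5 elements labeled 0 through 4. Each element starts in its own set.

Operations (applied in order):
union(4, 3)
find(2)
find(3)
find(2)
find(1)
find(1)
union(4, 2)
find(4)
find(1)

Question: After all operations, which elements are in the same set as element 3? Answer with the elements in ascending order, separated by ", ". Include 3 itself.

Answer: 2, 3, 4

Derivation:
Step 1: union(4, 3) -> merged; set of 4 now {3, 4}
Step 2: find(2) -> no change; set of 2 is {2}
Step 3: find(3) -> no change; set of 3 is {3, 4}
Step 4: find(2) -> no change; set of 2 is {2}
Step 5: find(1) -> no change; set of 1 is {1}
Step 6: find(1) -> no change; set of 1 is {1}
Step 7: union(4, 2) -> merged; set of 4 now {2, 3, 4}
Step 8: find(4) -> no change; set of 4 is {2, 3, 4}
Step 9: find(1) -> no change; set of 1 is {1}
Component of 3: {2, 3, 4}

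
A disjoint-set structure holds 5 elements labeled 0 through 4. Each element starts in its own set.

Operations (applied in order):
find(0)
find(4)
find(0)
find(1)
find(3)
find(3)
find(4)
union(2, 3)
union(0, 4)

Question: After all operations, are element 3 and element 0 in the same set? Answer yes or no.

Step 1: find(0) -> no change; set of 0 is {0}
Step 2: find(4) -> no change; set of 4 is {4}
Step 3: find(0) -> no change; set of 0 is {0}
Step 4: find(1) -> no change; set of 1 is {1}
Step 5: find(3) -> no change; set of 3 is {3}
Step 6: find(3) -> no change; set of 3 is {3}
Step 7: find(4) -> no change; set of 4 is {4}
Step 8: union(2, 3) -> merged; set of 2 now {2, 3}
Step 9: union(0, 4) -> merged; set of 0 now {0, 4}
Set of 3: {2, 3}; 0 is not a member.

Answer: no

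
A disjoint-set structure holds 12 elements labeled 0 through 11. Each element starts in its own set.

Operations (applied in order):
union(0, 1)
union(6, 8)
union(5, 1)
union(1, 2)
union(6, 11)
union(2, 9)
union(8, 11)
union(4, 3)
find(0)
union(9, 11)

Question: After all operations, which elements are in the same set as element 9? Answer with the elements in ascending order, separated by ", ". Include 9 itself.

Step 1: union(0, 1) -> merged; set of 0 now {0, 1}
Step 2: union(6, 8) -> merged; set of 6 now {6, 8}
Step 3: union(5, 1) -> merged; set of 5 now {0, 1, 5}
Step 4: union(1, 2) -> merged; set of 1 now {0, 1, 2, 5}
Step 5: union(6, 11) -> merged; set of 6 now {6, 8, 11}
Step 6: union(2, 9) -> merged; set of 2 now {0, 1, 2, 5, 9}
Step 7: union(8, 11) -> already same set; set of 8 now {6, 8, 11}
Step 8: union(4, 3) -> merged; set of 4 now {3, 4}
Step 9: find(0) -> no change; set of 0 is {0, 1, 2, 5, 9}
Step 10: union(9, 11) -> merged; set of 9 now {0, 1, 2, 5, 6, 8, 9, 11}
Component of 9: {0, 1, 2, 5, 6, 8, 9, 11}

Answer: 0, 1, 2, 5, 6, 8, 9, 11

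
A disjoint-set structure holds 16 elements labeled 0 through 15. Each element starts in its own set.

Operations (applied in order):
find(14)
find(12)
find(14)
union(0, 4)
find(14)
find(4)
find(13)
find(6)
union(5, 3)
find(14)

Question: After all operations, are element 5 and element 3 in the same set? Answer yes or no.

Answer: yes

Derivation:
Step 1: find(14) -> no change; set of 14 is {14}
Step 2: find(12) -> no change; set of 12 is {12}
Step 3: find(14) -> no change; set of 14 is {14}
Step 4: union(0, 4) -> merged; set of 0 now {0, 4}
Step 5: find(14) -> no change; set of 14 is {14}
Step 6: find(4) -> no change; set of 4 is {0, 4}
Step 7: find(13) -> no change; set of 13 is {13}
Step 8: find(6) -> no change; set of 6 is {6}
Step 9: union(5, 3) -> merged; set of 5 now {3, 5}
Step 10: find(14) -> no change; set of 14 is {14}
Set of 5: {3, 5}; 3 is a member.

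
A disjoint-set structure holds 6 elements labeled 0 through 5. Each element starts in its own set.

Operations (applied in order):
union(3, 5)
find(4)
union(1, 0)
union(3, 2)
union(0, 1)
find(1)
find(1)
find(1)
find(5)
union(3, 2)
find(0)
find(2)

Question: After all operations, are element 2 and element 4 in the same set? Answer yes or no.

Answer: no

Derivation:
Step 1: union(3, 5) -> merged; set of 3 now {3, 5}
Step 2: find(4) -> no change; set of 4 is {4}
Step 3: union(1, 0) -> merged; set of 1 now {0, 1}
Step 4: union(3, 2) -> merged; set of 3 now {2, 3, 5}
Step 5: union(0, 1) -> already same set; set of 0 now {0, 1}
Step 6: find(1) -> no change; set of 1 is {0, 1}
Step 7: find(1) -> no change; set of 1 is {0, 1}
Step 8: find(1) -> no change; set of 1 is {0, 1}
Step 9: find(5) -> no change; set of 5 is {2, 3, 5}
Step 10: union(3, 2) -> already same set; set of 3 now {2, 3, 5}
Step 11: find(0) -> no change; set of 0 is {0, 1}
Step 12: find(2) -> no change; set of 2 is {2, 3, 5}
Set of 2: {2, 3, 5}; 4 is not a member.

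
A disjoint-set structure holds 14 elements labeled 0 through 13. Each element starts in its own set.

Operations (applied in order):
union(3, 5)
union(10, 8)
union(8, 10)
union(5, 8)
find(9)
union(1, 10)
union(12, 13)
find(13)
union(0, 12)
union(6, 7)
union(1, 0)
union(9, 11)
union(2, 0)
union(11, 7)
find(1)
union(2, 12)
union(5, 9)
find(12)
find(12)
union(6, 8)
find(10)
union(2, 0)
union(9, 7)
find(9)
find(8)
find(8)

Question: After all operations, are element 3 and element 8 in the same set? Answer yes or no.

Step 1: union(3, 5) -> merged; set of 3 now {3, 5}
Step 2: union(10, 8) -> merged; set of 10 now {8, 10}
Step 3: union(8, 10) -> already same set; set of 8 now {8, 10}
Step 4: union(5, 8) -> merged; set of 5 now {3, 5, 8, 10}
Step 5: find(9) -> no change; set of 9 is {9}
Step 6: union(1, 10) -> merged; set of 1 now {1, 3, 5, 8, 10}
Step 7: union(12, 13) -> merged; set of 12 now {12, 13}
Step 8: find(13) -> no change; set of 13 is {12, 13}
Step 9: union(0, 12) -> merged; set of 0 now {0, 12, 13}
Step 10: union(6, 7) -> merged; set of 6 now {6, 7}
Step 11: union(1, 0) -> merged; set of 1 now {0, 1, 3, 5, 8, 10, 12, 13}
Step 12: union(9, 11) -> merged; set of 9 now {9, 11}
Step 13: union(2, 0) -> merged; set of 2 now {0, 1, 2, 3, 5, 8, 10, 12, 13}
Step 14: union(11, 7) -> merged; set of 11 now {6, 7, 9, 11}
Step 15: find(1) -> no change; set of 1 is {0, 1, 2, 3, 5, 8, 10, 12, 13}
Step 16: union(2, 12) -> already same set; set of 2 now {0, 1, 2, 3, 5, 8, 10, 12, 13}
Step 17: union(5, 9) -> merged; set of 5 now {0, 1, 2, 3, 5, 6, 7, 8, 9, 10, 11, 12, 13}
Step 18: find(12) -> no change; set of 12 is {0, 1, 2, 3, 5, 6, 7, 8, 9, 10, 11, 12, 13}
Step 19: find(12) -> no change; set of 12 is {0, 1, 2, 3, 5, 6, 7, 8, 9, 10, 11, 12, 13}
Step 20: union(6, 8) -> already same set; set of 6 now {0, 1, 2, 3, 5, 6, 7, 8, 9, 10, 11, 12, 13}
Step 21: find(10) -> no change; set of 10 is {0, 1, 2, 3, 5, 6, 7, 8, 9, 10, 11, 12, 13}
Step 22: union(2, 0) -> already same set; set of 2 now {0, 1, 2, 3, 5, 6, 7, 8, 9, 10, 11, 12, 13}
Step 23: union(9, 7) -> already same set; set of 9 now {0, 1, 2, 3, 5, 6, 7, 8, 9, 10, 11, 12, 13}
Step 24: find(9) -> no change; set of 9 is {0, 1, 2, 3, 5, 6, 7, 8, 9, 10, 11, 12, 13}
Step 25: find(8) -> no change; set of 8 is {0, 1, 2, 3, 5, 6, 7, 8, 9, 10, 11, 12, 13}
Step 26: find(8) -> no change; set of 8 is {0, 1, 2, 3, 5, 6, 7, 8, 9, 10, 11, 12, 13}
Set of 3: {0, 1, 2, 3, 5, 6, 7, 8, 9, 10, 11, 12, 13}; 8 is a member.

Answer: yes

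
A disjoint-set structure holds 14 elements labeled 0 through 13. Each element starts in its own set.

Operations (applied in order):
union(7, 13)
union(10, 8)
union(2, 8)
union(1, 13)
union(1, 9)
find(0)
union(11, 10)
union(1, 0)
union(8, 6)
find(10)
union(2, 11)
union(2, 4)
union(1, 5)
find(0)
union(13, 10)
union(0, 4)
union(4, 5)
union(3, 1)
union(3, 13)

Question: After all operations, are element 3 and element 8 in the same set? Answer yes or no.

Answer: yes

Derivation:
Step 1: union(7, 13) -> merged; set of 7 now {7, 13}
Step 2: union(10, 8) -> merged; set of 10 now {8, 10}
Step 3: union(2, 8) -> merged; set of 2 now {2, 8, 10}
Step 4: union(1, 13) -> merged; set of 1 now {1, 7, 13}
Step 5: union(1, 9) -> merged; set of 1 now {1, 7, 9, 13}
Step 6: find(0) -> no change; set of 0 is {0}
Step 7: union(11, 10) -> merged; set of 11 now {2, 8, 10, 11}
Step 8: union(1, 0) -> merged; set of 1 now {0, 1, 7, 9, 13}
Step 9: union(8, 6) -> merged; set of 8 now {2, 6, 8, 10, 11}
Step 10: find(10) -> no change; set of 10 is {2, 6, 8, 10, 11}
Step 11: union(2, 11) -> already same set; set of 2 now {2, 6, 8, 10, 11}
Step 12: union(2, 4) -> merged; set of 2 now {2, 4, 6, 8, 10, 11}
Step 13: union(1, 5) -> merged; set of 1 now {0, 1, 5, 7, 9, 13}
Step 14: find(0) -> no change; set of 0 is {0, 1, 5, 7, 9, 13}
Step 15: union(13, 10) -> merged; set of 13 now {0, 1, 2, 4, 5, 6, 7, 8, 9, 10, 11, 13}
Step 16: union(0, 4) -> already same set; set of 0 now {0, 1, 2, 4, 5, 6, 7, 8, 9, 10, 11, 13}
Step 17: union(4, 5) -> already same set; set of 4 now {0, 1, 2, 4, 5, 6, 7, 8, 9, 10, 11, 13}
Step 18: union(3, 1) -> merged; set of 3 now {0, 1, 2, 3, 4, 5, 6, 7, 8, 9, 10, 11, 13}
Step 19: union(3, 13) -> already same set; set of 3 now {0, 1, 2, 3, 4, 5, 6, 7, 8, 9, 10, 11, 13}
Set of 3: {0, 1, 2, 3, 4, 5, 6, 7, 8, 9, 10, 11, 13}; 8 is a member.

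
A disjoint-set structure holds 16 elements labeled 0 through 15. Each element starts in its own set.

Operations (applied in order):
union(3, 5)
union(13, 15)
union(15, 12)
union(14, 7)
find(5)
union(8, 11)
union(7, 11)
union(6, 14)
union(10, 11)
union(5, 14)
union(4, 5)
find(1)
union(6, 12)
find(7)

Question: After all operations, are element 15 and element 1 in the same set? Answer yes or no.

Answer: no

Derivation:
Step 1: union(3, 5) -> merged; set of 3 now {3, 5}
Step 2: union(13, 15) -> merged; set of 13 now {13, 15}
Step 3: union(15, 12) -> merged; set of 15 now {12, 13, 15}
Step 4: union(14, 7) -> merged; set of 14 now {7, 14}
Step 5: find(5) -> no change; set of 5 is {3, 5}
Step 6: union(8, 11) -> merged; set of 8 now {8, 11}
Step 7: union(7, 11) -> merged; set of 7 now {7, 8, 11, 14}
Step 8: union(6, 14) -> merged; set of 6 now {6, 7, 8, 11, 14}
Step 9: union(10, 11) -> merged; set of 10 now {6, 7, 8, 10, 11, 14}
Step 10: union(5, 14) -> merged; set of 5 now {3, 5, 6, 7, 8, 10, 11, 14}
Step 11: union(4, 5) -> merged; set of 4 now {3, 4, 5, 6, 7, 8, 10, 11, 14}
Step 12: find(1) -> no change; set of 1 is {1}
Step 13: union(6, 12) -> merged; set of 6 now {3, 4, 5, 6, 7, 8, 10, 11, 12, 13, 14, 15}
Step 14: find(7) -> no change; set of 7 is {3, 4, 5, 6, 7, 8, 10, 11, 12, 13, 14, 15}
Set of 15: {3, 4, 5, 6, 7, 8, 10, 11, 12, 13, 14, 15}; 1 is not a member.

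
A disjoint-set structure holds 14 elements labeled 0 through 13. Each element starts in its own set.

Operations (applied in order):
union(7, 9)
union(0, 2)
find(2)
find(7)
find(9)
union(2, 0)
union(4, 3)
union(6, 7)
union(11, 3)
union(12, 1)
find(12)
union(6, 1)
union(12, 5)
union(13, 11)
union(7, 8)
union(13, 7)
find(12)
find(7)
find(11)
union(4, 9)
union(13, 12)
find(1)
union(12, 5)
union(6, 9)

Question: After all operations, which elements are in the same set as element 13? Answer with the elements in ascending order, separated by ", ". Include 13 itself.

Step 1: union(7, 9) -> merged; set of 7 now {7, 9}
Step 2: union(0, 2) -> merged; set of 0 now {0, 2}
Step 3: find(2) -> no change; set of 2 is {0, 2}
Step 4: find(7) -> no change; set of 7 is {7, 9}
Step 5: find(9) -> no change; set of 9 is {7, 9}
Step 6: union(2, 0) -> already same set; set of 2 now {0, 2}
Step 7: union(4, 3) -> merged; set of 4 now {3, 4}
Step 8: union(6, 7) -> merged; set of 6 now {6, 7, 9}
Step 9: union(11, 3) -> merged; set of 11 now {3, 4, 11}
Step 10: union(12, 1) -> merged; set of 12 now {1, 12}
Step 11: find(12) -> no change; set of 12 is {1, 12}
Step 12: union(6, 1) -> merged; set of 6 now {1, 6, 7, 9, 12}
Step 13: union(12, 5) -> merged; set of 12 now {1, 5, 6, 7, 9, 12}
Step 14: union(13, 11) -> merged; set of 13 now {3, 4, 11, 13}
Step 15: union(7, 8) -> merged; set of 7 now {1, 5, 6, 7, 8, 9, 12}
Step 16: union(13, 7) -> merged; set of 13 now {1, 3, 4, 5, 6, 7, 8, 9, 11, 12, 13}
Step 17: find(12) -> no change; set of 12 is {1, 3, 4, 5, 6, 7, 8, 9, 11, 12, 13}
Step 18: find(7) -> no change; set of 7 is {1, 3, 4, 5, 6, 7, 8, 9, 11, 12, 13}
Step 19: find(11) -> no change; set of 11 is {1, 3, 4, 5, 6, 7, 8, 9, 11, 12, 13}
Step 20: union(4, 9) -> already same set; set of 4 now {1, 3, 4, 5, 6, 7, 8, 9, 11, 12, 13}
Step 21: union(13, 12) -> already same set; set of 13 now {1, 3, 4, 5, 6, 7, 8, 9, 11, 12, 13}
Step 22: find(1) -> no change; set of 1 is {1, 3, 4, 5, 6, 7, 8, 9, 11, 12, 13}
Step 23: union(12, 5) -> already same set; set of 12 now {1, 3, 4, 5, 6, 7, 8, 9, 11, 12, 13}
Step 24: union(6, 9) -> already same set; set of 6 now {1, 3, 4, 5, 6, 7, 8, 9, 11, 12, 13}
Component of 13: {1, 3, 4, 5, 6, 7, 8, 9, 11, 12, 13}

Answer: 1, 3, 4, 5, 6, 7, 8, 9, 11, 12, 13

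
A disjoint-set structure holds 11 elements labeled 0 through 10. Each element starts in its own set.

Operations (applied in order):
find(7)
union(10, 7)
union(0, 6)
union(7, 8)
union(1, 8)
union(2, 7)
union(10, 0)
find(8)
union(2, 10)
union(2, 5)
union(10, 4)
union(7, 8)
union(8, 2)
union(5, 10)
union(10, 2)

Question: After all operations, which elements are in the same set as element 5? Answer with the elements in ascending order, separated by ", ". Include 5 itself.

Answer: 0, 1, 2, 4, 5, 6, 7, 8, 10

Derivation:
Step 1: find(7) -> no change; set of 7 is {7}
Step 2: union(10, 7) -> merged; set of 10 now {7, 10}
Step 3: union(0, 6) -> merged; set of 0 now {0, 6}
Step 4: union(7, 8) -> merged; set of 7 now {7, 8, 10}
Step 5: union(1, 8) -> merged; set of 1 now {1, 7, 8, 10}
Step 6: union(2, 7) -> merged; set of 2 now {1, 2, 7, 8, 10}
Step 7: union(10, 0) -> merged; set of 10 now {0, 1, 2, 6, 7, 8, 10}
Step 8: find(8) -> no change; set of 8 is {0, 1, 2, 6, 7, 8, 10}
Step 9: union(2, 10) -> already same set; set of 2 now {0, 1, 2, 6, 7, 8, 10}
Step 10: union(2, 5) -> merged; set of 2 now {0, 1, 2, 5, 6, 7, 8, 10}
Step 11: union(10, 4) -> merged; set of 10 now {0, 1, 2, 4, 5, 6, 7, 8, 10}
Step 12: union(7, 8) -> already same set; set of 7 now {0, 1, 2, 4, 5, 6, 7, 8, 10}
Step 13: union(8, 2) -> already same set; set of 8 now {0, 1, 2, 4, 5, 6, 7, 8, 10}
Step 14: union(5, 10) -> already same set; set of 5 now {0, 1, 2, 4, 5, 6, 7, 8, 10}
Step 15: union(10, 2) -> already same set; set of 10 now {0, 1, 2, 4, 5, 6, 7, 8, 10}
Component of 5: {0, 1, 2, 4, 5, 6, 7, 8, 10}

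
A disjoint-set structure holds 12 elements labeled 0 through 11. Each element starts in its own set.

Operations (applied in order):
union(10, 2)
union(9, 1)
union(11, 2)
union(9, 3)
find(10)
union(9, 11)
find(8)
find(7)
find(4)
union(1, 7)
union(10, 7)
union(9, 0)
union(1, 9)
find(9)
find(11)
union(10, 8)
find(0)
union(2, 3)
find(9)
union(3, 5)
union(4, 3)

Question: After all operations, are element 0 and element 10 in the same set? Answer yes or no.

Answer: yes

Derivation:
Step 1: union(10, 2) -> merged; set of 10 now {2, 10}
Step 2: union(9, 1) -> merged; set of 9 now {1, 9}
Step 3: union(11, 2) -> merged; set of 11 now {2, 10, 11}
Step 4: union(9, 3) -> merged; set of 9 now {1, 3, 9}
Step 5: find(10) -> no change; set of 10 is {2, 10, 11}
Step 6: union(9, 11) -> merged; set of 9 now {1, 2, 3, 9, 10, 11}
Step 7: find(8) -> no change; set of 8 is {8}
Step 8: find(7) -> no change; set of 7 is {7}
Step 9: find(4) -> no change; set of 4 is {4}
Step 10: union(1, 7) -> merged; set of 1 now {1, 2, 3, 7, 9, 10, 11}
Step 11: union(10, 7) -> already same set; set of 10 now {1, 2, 3, 7, 9, 10, 11}
Step 12: union(9, 0) -> merged; set of 9 now {0, 1, 2, 3, 7, 9, 10, 11}
Step 13: union(1, 9) -> already same set; set of 1 now {0, 1, 2, 3, 7, 9, 10, 11}
Step 14: find(9) -> no change; set of 9 is {0, 1, 2, 3, 7, 9, 10, 11}
Step 15: find(11) -> no change; set of 11 is {0, 1, 2, 3, 7, 9, 10, 11}
Step 16: union(10, 8) -> merged; set of 10 now {0, 1, 2, 3, 7, 8, 9, 10, 11}
Step 17: find(0) -> no change; set of 0 is {0, 1, 2, 3, 7, 8, 9, 10, 11}
Step 18: union(2, 3) -> already same set; set of 2 now {0, 1, 2, 3, 7, 8, 9, 10, 11}
Step 19: find(9) -> no change; set of 9 is {0, 1, 2, 3, 7, 8, 9, 10, 11}
Step 20: union(3, 5) -> merged; set of 3 now {0, 1, 2, 3, 5, 7, 8, 9, 10, 11}
Step 21: union(4, 3) -> merged; set of 4 now {0, 1, 2, 3, 4, 5, 7, 8, 9, 10, 11}
Set of 0: {0, 1, 2, 3, 4, 5, 7, 8, 9, 10, 11}; 10 is a member.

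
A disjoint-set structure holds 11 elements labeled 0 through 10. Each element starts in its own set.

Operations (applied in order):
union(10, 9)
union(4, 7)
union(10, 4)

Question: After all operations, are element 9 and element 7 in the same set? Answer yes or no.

Answer: yes

Derivation:
Step 1: union(10, 9) -> merged; set of 10 now {9, 10}
Step 2: union(4, 7) -> merged; set of 4 now {4, 7}
Step 3: union(10, 4) -> merged; set of 10 now {4, 7, 9, 10}
Set of 9: {4, 7, 9, 10}; 7 is a member.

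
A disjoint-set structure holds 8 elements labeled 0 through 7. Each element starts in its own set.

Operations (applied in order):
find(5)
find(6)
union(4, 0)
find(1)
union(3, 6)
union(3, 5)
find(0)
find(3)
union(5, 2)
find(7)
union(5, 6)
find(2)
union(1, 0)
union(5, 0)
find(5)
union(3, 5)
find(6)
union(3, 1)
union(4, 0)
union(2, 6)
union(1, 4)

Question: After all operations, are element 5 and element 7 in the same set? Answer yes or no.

Step 1: find(5) -> no change; set of 5 is {5}
Step 2: find(6) -> no change; set of 6 is {6}
Step 3: union(4, 0) -> merged; set of 4 now {0, 4}
Step 4: find(1) -> no change; set of 1 is {1}
Step 5: union(3, 6) -> merged; set of 3 now {3, 6}
Step 6: union(3, 5) -> merged; set of 3 now {3, 5, 6}
Step 7: find(0) -> no change; set of 0 is {0, 4}
Step 8: find(3) -> no change; set of 3 is {3, 5, 6}
Step 9: union(5, 2) -> merged; set of 5 now {2, 3, 5, 6}
Step 10: find(7) -> no change; set of 7 is {7}
Step 11: union(5, 6) -> already same set; set of 5 now {2, 3, 5, 6}
Step 12: find(2) -> no change; set of 2 is {2, 3, 5, 6}
Step 13: union(1, 0) -> merged; set of 1 now {0, 1, 4}
Step 14: union(5, 0) -> merged; set of 5 now {0, 1, 2, 3, 4, 5, 6}
Step 15: find(5) -> no change; set of 5 is {0, 1, 2, 3, 4, 5, 6}
Step 16: union(3, 5) -> already same set; set of 3 now {0, 1, 2, 3, 4, 5, 6}
Step 17: find(6) -> no change; set of 6 is {0, 1, 2, 3, 4, 5, 6}
Step 18: union(3, 1) -> already same set; set of 3 now {0, 1, 2, 3, 4, 5, 6}
Step 19: union(4, 0) -> already same set; set of 4 now {0, 1, 2, 3, 4, 5, 6}
Step 20: union(2, 6) -> already same set; set of 2 now {0, 1, 2, 3, 4, 5, 6}
Step 21: union(1, 4) -> already same set; set of 1 now {0, 1, 2, 3, 4, 5, 6}
Set of 5: {0, 1, 2, 3, 4, 5, 6}; 7 is not a member.

Answer: no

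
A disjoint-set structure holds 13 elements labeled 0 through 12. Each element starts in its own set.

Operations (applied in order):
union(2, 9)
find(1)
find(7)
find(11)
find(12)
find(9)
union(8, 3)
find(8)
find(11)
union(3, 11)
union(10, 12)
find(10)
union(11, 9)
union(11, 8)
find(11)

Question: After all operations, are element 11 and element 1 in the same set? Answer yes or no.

Answer: no

Derivation:
Step 1: union(2, 9) -> merged; set of 2 now {2, 9}
Step 2: find(1) -> no change; set of 1 is {1}
Step 3: find(7) -> no change; set of 7 is {7}
Step 4: find(11) -> no change; set of 11 is {11}
Step 5: find(12) -> no change; set of 12 is {12}
Step 6: find(9) -> no change; set of 9 is {2, 9}
Step 7: union(8, 3) -> merged; set of 8 now {3, 8}
Step 8: find(8) -> no change; set of 8 is {3, 8}
Step 9: find(11) -> no change; set of 11 is {11}
Step 10: union(3, 11) -> merged; set of 3 now {3, 8, 11}
Step 11: union(10, 12) -> merged; set of 10 now {10, 12}
Step 12: find(10) -> no change; set of 10 is {10, 12}
Step 13: union(11, 9) -> merged; set of 11 now {2, 3, 8, 9, 11}
Step 14: union(11, 8) -> already same set; set of 11 now {2, 3, 8, 9, 11}
Step 15: find(11) -> no change; set of 11 is {2, 3, 8, 9, 11}
Set of 11: {2, 3, 8, 9, 11}; 1 is not a member.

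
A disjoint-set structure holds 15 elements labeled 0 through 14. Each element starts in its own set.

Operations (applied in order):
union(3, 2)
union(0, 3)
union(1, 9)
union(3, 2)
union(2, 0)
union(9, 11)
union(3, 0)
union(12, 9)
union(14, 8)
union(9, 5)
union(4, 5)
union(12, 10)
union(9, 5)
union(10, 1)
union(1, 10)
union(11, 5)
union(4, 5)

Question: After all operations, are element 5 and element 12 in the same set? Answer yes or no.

Answer: yes

Derivation:
Step 1: union(3, 2) -> merged; set of 3 now {2, 3}
Step 2: union(0, 3) -> merged; set of 0 now {0, 2, 3}
Step 3: union(1, 9) -> merged; set of 1 now {1, 9}
Step 4: union(3, 2) -> already same set; set of 3 now {0, 2, 3}
Step 5: union(2, 0) -> already same set; set of 2 now {0, 2, 3}
Step 6: union(9, 11) -> merged; set of 9 now {1, 9, 11}
Step 7: union(3, 0) -> already same set; set of 3 now {0, 2, 3}
Step 8: union(12, 9) -> merged; set of 12 now {1, 9, 11, 12}
Step 9: union(14, 8) -> merged; set of 14 now {8, 14}
Step 10: union(9, 5) -> merged; set of 9 now {1, 5, 9, 11, 12}
Step 11: union(4, 5) -> merged; set of 4 now {1, 4, 5, 9, 11, 12}
Step 12: union(12, 10) -> merged; set of 12 now {1, 4, 5, 9, 10, 11, 12}
Step 13: union(9, 5) -> already same set; set of 9 now {1, 4, 5, 9, 10, 11, 12}
Step 14: union(10, 1) -> already same set; set of 10 now {1, 4, 5, 9, 10, 11, 12}
Step 15: union(1, 10) -> already same set; set of 1 now {1, 4, 5, 9, 10, 11, 12}
Step 16: union(11, 5) -> already same set; set of 11 now {1, 4, 5, 9, 10, 11, 12}
Step 17: union(4, 5) -> already same set; set of 4 now {1, 4, 5, 9, 10, 11, 12}
Set of 5: {1, 4, 5, 9, 10, 11, 12}; 12 is a member.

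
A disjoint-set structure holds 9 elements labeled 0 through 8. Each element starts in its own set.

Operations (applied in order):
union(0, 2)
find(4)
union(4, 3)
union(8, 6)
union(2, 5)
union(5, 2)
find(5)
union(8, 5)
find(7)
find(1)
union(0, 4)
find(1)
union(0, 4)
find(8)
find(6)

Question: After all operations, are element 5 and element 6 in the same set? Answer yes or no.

Answer: yes

Derivation:
Step 1: union(0, 2) -> merged; set of 0 now {0, 2}
Step 2: find(4) -> no change; set of 4 is {4}
Step 3: union(4, 3) -> merged; set of 4 now {3, 4}
Step 4: union(8, 6) -> merged; set of 8 now {6, 8}
Step 5: union(2, 5) -> merged; set of 2 now {0, 2, 5}
Step 6: union(5, 2) -> already same set; set of 5 now {0, 2, 5}
Step 7: find(5) -> no change; set of 5 is {0, 2, 5}
Step 8: union(8, 5) -> merged; set of 8 now {0, 2, 5, 6, 8}
Step 9: find(7) -> no change; set of 7 is {7}
Step 10: find(1) -> no change; set of 1 is {1}
Step 11: union(0, 4) -> merged; set of 0 now {0, 2, 3, 4, 5, 6, 8}
Step 12: find(1) -> no change; set of 1 is {1}
Step 13: union(0, 4) -> already same set; set of 0 now {0, 2, 3, 4, 5, 6, 8}
Step 14: find(8) -> no change; set of 8 is {0, 2, 3, 4, 5, 6, 8}
Step 15: find(6) -> no change; set of 6 is {0, 2, 3, 4, 5, 6, 8}
Set of 5: {0, 2, 3, 4, 5, 6, 8}; 6 is a member.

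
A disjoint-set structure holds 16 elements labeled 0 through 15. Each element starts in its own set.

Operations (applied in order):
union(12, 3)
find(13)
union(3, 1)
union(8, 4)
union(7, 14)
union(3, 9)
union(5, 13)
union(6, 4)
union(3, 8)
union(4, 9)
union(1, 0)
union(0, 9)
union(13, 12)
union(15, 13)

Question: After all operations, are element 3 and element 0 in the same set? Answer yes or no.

Step 1: union(12, 3) -> merged; set of 12 now {3, 12}
Step 2: find(13) -> no change; set of 13 is {13}
Step 3: union(3, 1) -> merged; set of 3 now {1, 3, 12}
Step 4: union(8, 4) -> merged; set of 8 now {4, 8}
Step 5: union(7, 14) -> merged; set of 7 now {7, 14}
Step 6: union(3, 9) -> merged; set of 3 now {1, 3, 9, 12}
Step 7: union(5, 13) -> merged; set of 5 now {5, 13}
Step 8: union(6, 4) -> merged; set of 6 now {4, 6, 8}
Step 9: union(3, 8) -> merged; set of 3 now {1, 3, 4, 6, 8, 9, 12}
Step 10: union(4, 9) -> already same set; set of 4 now {1, 3, 4, 6, 8, 9, 12}
Step 11: union(1, 0) -> merged; set of 1 now {0, 1, 3, 4, 6, 8, 9, 12}
Step 12: union(0, 9) -> already same set; set of 0 now {0, 1, 3, 4, 6, 8, 9, 12}
Step 13: union(13, 12) -> merged; set of 13 now {0, 1, 3, 4, 5, 6, 8, 9, 12, 13}
Step 14: union(15, 13) -> merged; set of 15 now {0, 1, 3, 4, 5, 6, 8, 9, 12, 13, 15}
Set of 3: {0, 1, 3, 4, 5, 6, 8, 9, 12, 13, 15}; 0 is a member.

Answer: yes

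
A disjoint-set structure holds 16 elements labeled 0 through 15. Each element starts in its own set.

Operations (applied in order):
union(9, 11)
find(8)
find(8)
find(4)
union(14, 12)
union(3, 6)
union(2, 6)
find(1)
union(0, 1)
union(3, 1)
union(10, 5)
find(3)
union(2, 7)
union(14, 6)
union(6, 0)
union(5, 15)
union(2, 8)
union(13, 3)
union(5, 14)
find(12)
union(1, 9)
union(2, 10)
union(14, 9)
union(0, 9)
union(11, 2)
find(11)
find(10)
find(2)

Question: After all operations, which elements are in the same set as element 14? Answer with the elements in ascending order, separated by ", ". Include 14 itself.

Step 1: union(9, 11) -> merged; set of 9 now {9, 11}
Step 2: find(8) -> no change; set of 8 is {8}
Step 3: find(8) -> no change; set of 8 is {8}
Step 4: find(4) -> no change; set of 4 is {4}
Step 5: union(14, 12) -> merged; set of 14 now {12, 14}
Step 6: union(3, 6) -> merged; set of 3 now {3, 6}
Step 7: union(2, 6) -> merged; set of 2 now {2, 3, 6}
Step 8: find(1) -> no change; set of 1 is {1}
Step 9: union(0, 1) -> merged; set of 0 now {0, 1}
Step 10: union(3, 1) -> merged; set of 3 now {0, 1, 2, 3, 6}
Step 11: union(10, 5) -> merged; set of 10 now {5, 10}
Step 12: find(3) -> no change; set of 3 is {0, 1, 2, 3, 6}
Step 13: union(2, 7) -> merged; set of 2 now {0, 1, 2, 3, 6, 7}
Step 14: union(14, 6) -> merged; set of 14 now {0, 1, 2, 3, 6, 7, 12, 14}
Step 15: union(6, 0) -> already same set; set of 6 now {0, 1, 2, 3, 6, 7, 12, 14}
Step 16: union(5, 15) -> merged; set of 5 now {5, 10, 15}
Step 17: union(2, 8) -> merged; set of 2 now {0, 1, 2, 3, 6, 7, 8, 12, 14}
Step 18: union(13, 3) -> merged; set of 13 now {0, 1, 2, 3, 6, 7, 8, 12, 13, 14}
Step 19: union(5, 14) -> merged; set of 5 now {0, 1, 2, 3, 5, 6, 7, 8, 10, 12, 13, 14, 15}
Step 20: find(12) -> no change; set of 12 is {0, 1, 2, 3, 5, 6, 7, 8, 10, 12, 13, 14, 15}
Step 21: union(1, 9) -> merged; set of 1 now {0, 1, 2, 3, 5, 6, 7, 8, 9, 10, 11, 12, 13, 14, 15}
Step 22: union(2, 10) -> already same set; set of 2 now {0, 1, 2, 3, 5, 6, 7, 8, 9, 10, 11, 12, 13, 14, 15}
Step 23: union(14, 9) -> already same set; set of 14 now {0, 1, 2, 3, 5, 6, 7, 8, 9, 10, 11, 12, 13, 14, 15}
Step 24: union(0, 9) -> already same set; set of 0 now {0, 1, 2, 3, 5, 6, 7, 8, 9, 10, 11, 12, 13, 14, 15}
Step 25: union(11, 2) -> already same set; set of 11 now {0, 1, 2, 3, 5, 6, 7, 8, 9, 10, 11, 12, 13, 14, 15}
Step 26: find(11) -> no change; set of 11 is {0, 1, 2, 3, 5, 6, 7, 8, 9, 10, 11, 12, 13, 14, 15}
Step 27: find(10) -> no change; set of 10 is {0, 1, 2, 3, 5, 6, 7, 8, 9, 10, 11, 12, 13, 14, 15}
Step 28: find(2) -> no change; set of 2 is {0, 1, 2, 3, 5, 6, 7, 8, 9, 10, 11, 12, 13, 14, 15}
Component of 14: {0, 1, 2, 3, 5, 6, 7, 8, 9, 10, 11, 12, 13, 14, 15}

Answer: 0, 1, 2, 3, 5, 6, 7, 8, 9, 10, 11, 12, 13, 14, 15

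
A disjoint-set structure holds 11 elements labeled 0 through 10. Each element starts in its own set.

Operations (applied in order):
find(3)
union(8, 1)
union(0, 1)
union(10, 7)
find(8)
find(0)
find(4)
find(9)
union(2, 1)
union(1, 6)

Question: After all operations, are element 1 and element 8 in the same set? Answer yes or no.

Answer: yes

Derivation:
Step 1: find(3) -> no change; set of 3 is {3}
Step 2: union(8, 1) -> merged; set of 8 now {1, 8}
Step 3: union(0, 1) -> merged; set of 0 now {0, 1, 8}
Step 4: union(10, 7) -> merged; set of 10 now {7, 10}
Step 5: find(8) -> no change; set of 8 is {0, 1, 8}
Step 6: find(0) -> no change; set of 0 is {0, 1, 8}
Step 7: find(4) -> no change; set of 4 is {4}
Step 8: find(9) -> no change; set of 9 is {9}
Step 9: union(2, 1) -> merged; set of 2 now {0, 1, 2, 8}
Step 10: union(1, 6) -> merged; set of 1 now {0, 1, 2, 6, 8}
Set of 1: {0, 1, 2, 6, 8}; 8 is a member.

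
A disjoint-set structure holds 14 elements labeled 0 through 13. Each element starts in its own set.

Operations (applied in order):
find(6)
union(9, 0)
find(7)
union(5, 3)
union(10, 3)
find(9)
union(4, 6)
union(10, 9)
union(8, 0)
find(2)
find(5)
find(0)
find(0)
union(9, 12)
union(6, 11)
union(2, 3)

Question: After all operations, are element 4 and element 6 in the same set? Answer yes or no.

Answer: yes

Derivation:
Step 1: find(6) -> no change; set of 6 is {6}
Step 2: union(9, 0) -> merged; set of 9 now {0, 9}
Step 3: find(7) -> no change; set of 7 is {7}
Step 4: union(5, 3) -> merged; set of 5 now {3, 5}
Step 5: union(10, 3) -> merged; set of 10 now {3, 5, 10}
Step 6: find(9) -> no change; set of 9 is {0, 9}
Step 7: union(4, 6) -> merged; set of 4 now {4, 6}
Step 8: union(10, 9) -> merged; set of 10 now {0, 3, 5, 9, 10}
Step 9: union(8, 0) -> merged; set of 8 now {0, 3, 5, 8, 9, 10}
Step 10: find(2) -> no change; set of 2 is {2}
Step 11: find(5) -> no change; set of 5 is {0, 3, 5, 8, 9, 10}
Step 12: find(0) -> no change; set of 0 is {0, 3, 5, 8, 9, 10}
Step 13: find(0) -> no change; set of 0 is {0, 3, 5, 8, 9, 10}
Step 14: union(9, 12) -> merged; set of 9 now {0, 3, 5, 8, 9, 10, 12}
Step 15: union(6, 11) -> merged; set of 6 now {4, 6, 11}
Step 16: union(2, 3) -> merged; set of 2 now {0, 2, 3, 5, 8, 9, 10, 12}
Set of 4: {4, 6, 11}; 6 is a member.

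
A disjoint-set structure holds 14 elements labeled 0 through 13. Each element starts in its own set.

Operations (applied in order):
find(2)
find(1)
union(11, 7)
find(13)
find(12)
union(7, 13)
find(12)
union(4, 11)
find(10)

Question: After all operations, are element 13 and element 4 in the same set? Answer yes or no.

Step 1: find(2) -> no change; set of 2 is {2}
Step 2: find(1) -> no change; set of 1 is {1}
Step 3: union(11, 7) -> merged; set of 11 now {7, 11}
Step 4: find(13) -> no change; set of 13 is {13}
Step 5: find(12) -> no change; set of 12 is {12}
Step 6: union(7, 13) -> merged; set of 7 now {7, 11, 13}
Step 7: find(12) -> no change; set of 12 is {12}
Step 8: union(4, 11) -> merged; set of 4 now {4, 7, 11, 13}
Step 9: find(10) -> no change; set of 10 is {10}
Set of 13: {4, 7, 11, 13}; 4 is a member.

Answer: yes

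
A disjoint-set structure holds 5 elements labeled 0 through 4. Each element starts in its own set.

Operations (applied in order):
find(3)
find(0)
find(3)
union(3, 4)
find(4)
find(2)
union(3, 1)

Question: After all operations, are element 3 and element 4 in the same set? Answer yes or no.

Step 1: find(3) -> no change; set of 3 is {3}
Step 2: find(0) -> no change; set of 0 is {0}
Step 3: find(3) -> no change; set of 3 is {3}
Step 4: union(3, 4) -> merged; set of 3 now {3, 4}
Step 5: find(4) -> no change; set of 4 is {3, 4}
Step 6: find(2) -> no change; set of 2 is {2}
Step 7: union(3, 1) -> merged; set of 3 now {1, 3, 4}
Set of 3: {1, 3, 4}; 4 is a member.

Answer: yes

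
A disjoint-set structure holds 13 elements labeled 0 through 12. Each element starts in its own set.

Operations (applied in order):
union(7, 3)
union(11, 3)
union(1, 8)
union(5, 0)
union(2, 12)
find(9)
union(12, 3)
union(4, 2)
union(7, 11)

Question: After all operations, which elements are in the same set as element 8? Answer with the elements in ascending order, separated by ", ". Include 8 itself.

Answer: 1, 8

Derivation:
Step 1: union(7, 3) -> merged; set of 7 now {3, 7}
Step 2: union(11, 3) -> merged; set of 11 now {3, 7, 11}
Step 3: union(1, 8) -> merged; set of 1 now {1, 8}
Step 4: union(5, 0) -> merged; set of 5 now {0, 5}
Step 5: union(2, 12) -> merged; set of 2 now {2, 12}
Step 6: find(9) -> no change; set of 9 is {9}
Step 7: union(12, 3) -> merged; set of 12 now {2, 3, 7, 11, 12}
Step 8: union(4, 2) -> merged; set of 4 now {2, 3, 4, 7, 11, 12}
Step 9: union(7, 11) -> already same set; set of 7 now {2, 3, 4, 7, 11, 12}
Component of 8: {1, 8}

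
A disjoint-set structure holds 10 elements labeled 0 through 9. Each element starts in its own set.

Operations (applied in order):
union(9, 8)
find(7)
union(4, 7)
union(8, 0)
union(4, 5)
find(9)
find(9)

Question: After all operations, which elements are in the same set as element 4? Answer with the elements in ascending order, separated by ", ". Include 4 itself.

Answer: 4, 5, 7

Derivation:
Step 1: union(9, 8) -> merged; set of 9 now {8, 9}
Step 2: find(7) -> no change; set of 7 is {7}
Step 3: union(4, 7) -> merged; set of 4 now {4, 7}
Step 4: union(8, 0) -> merged; set of 8 now {0, 8, 9}
Step 5: union(4, 5) -> merged; set of 4 now {4, 5, 7}
Step 6: find(9) -> no change; set of 9 is {0, 8, 9}
Step 7: find(9) -> no change; set of 9 is {0, 8, 9}
Component of 4: {4, 5, 7}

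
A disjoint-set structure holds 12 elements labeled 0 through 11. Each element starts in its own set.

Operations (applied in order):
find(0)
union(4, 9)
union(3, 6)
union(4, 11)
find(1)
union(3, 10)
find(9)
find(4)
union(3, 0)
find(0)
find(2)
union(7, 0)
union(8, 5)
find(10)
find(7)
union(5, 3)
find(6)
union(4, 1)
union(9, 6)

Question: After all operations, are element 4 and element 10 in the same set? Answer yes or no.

Answer: yes

Derivation:
Step 1: find(0) -> no change; set of 0 is {0}
Step 2: union(4, 9) -> merged; set of 4 now {4, 9}
Step 3: union(3, 6) -> merged; set of 3 now {3, 6}
Step 4: union(4, 11) -> merged; set of 4 now {4, 9, 11}
Step 5: find(1) -> no change; set of 1 is {1}
Step 6: union(3, 10) -> merged; set of 3 now {3, 6, 10}
Step 7: find(9) -> no change; set of 9 is {4, 9, 11}
Step 8: find(4) -> no change; set of 4 is {4, 9, 11}
Step 9: union(3, 0) -> merged; set of 3 now {0, 3, 6, 10}
Step 10: find(0) -> no change; set of 0 is {0, 3, 6, 10}
Step 11: find(2) -> no change; set of 2 is {2}
Step 12: union(7, 0) -> merged; set of 7 now {0, 3, 6, 7, 10}
Step 13: union(8, 5) -> merged; set of 8 now {5, 8}
Step 14: find(10) -> no change; set of 10 is {0, 3, 6, 7, 10}
Step 15: find(7) -> no change; set of 7 is {0, 3, 6, 7, 10}
Step 16: union(5, 3) -> merged; set of 5 now {0, 3, 5, 6, 7, 8, 10}
Step 17: find(6) -> no change; set of 6 is {0, 3, 5, 6, 7, 8, 10}
Step 18: union(4, 1) -> merged; set of 4 now {1, 4, 9, 11}
Step 19: union(9, 6) -> merged; set of 9 now {0, 1, 3, 4, 5, 6, 7, 8, 9, 10, 11}
Set of 4: {0, 1, 3, 4, 5, 6, 7, 8, 9, 10, 11}; 10 is a member.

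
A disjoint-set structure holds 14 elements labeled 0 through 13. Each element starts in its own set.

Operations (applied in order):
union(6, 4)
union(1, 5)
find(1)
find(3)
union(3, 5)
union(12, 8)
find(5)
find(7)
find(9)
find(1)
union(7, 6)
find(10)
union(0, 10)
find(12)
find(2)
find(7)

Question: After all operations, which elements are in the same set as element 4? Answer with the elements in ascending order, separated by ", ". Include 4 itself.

Step 1: union(6, 4) -> merged; set of 6 now {4, 6}
Step 2: union(1, 5) -> merged; set of 1 now {1, 5}
Step 3: find(1) -> no change; set of 1 is {1, 5}
Step 4: find(3) -> no change; set of 3 is {3}
Step 5: union(3, 5) -> merged; set of 3 now {1, 3, 5}
Step 6: union(12, 8) -> merged; set of 12 now {8, 12}
Step 7: find(5) -> no change; set of 5 is {1, 3, 5}
Step 8: find(7) -> no change; set of 7 is {7}
Step 9: find(9) -> no change; set of 9 is {9}
Step 10: find(1) -> no change; set of 1 is {1, 3, 5}
Step 11: union(7, 6) -> merged; set of 7 now {4, 6, 7}
Step 12: find(10) -> no change; set of 10 is {10}
Step 13: union(0, 10) -> merged; set of 0 now {0, 10}
Step 14: find(12) -> no change; set of 12 is {8, 12}
Step 15: find(2) -> no change; set of 2 is {2}
Step 16: find(7) -> no change; set of 7 is {4, 6, 7}
Component of 4: {4, 6, 7}

Answer: 4, 6, 7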